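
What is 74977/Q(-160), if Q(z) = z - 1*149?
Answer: -74977/309 ≈ -242.64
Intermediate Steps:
Q(z) = -149 + z (Q(z) = z - 149 = -149 + z)
74977/Q(-160) = 74977/(-149 - 160) = 74977/(-309) = 74977*(-1/309) = -74977/309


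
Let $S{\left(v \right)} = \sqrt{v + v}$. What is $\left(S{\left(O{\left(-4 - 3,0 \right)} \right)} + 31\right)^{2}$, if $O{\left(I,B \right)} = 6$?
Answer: $973 + 124 \sqrt{3} \approx 1187.8$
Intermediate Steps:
$S{\left(v \right)} = \sqrt{2} \sqrt{v}$ ($S{\left(v \right)} = \sqrt{2 v} = \sqrt{2} \sqrt{v}$)
$\left(S{\left(O{\left(-4 - 3,0 \right)} \right)} + 31\right)^{2} = \left(\sqrt{2} \sqrt{6} + 31\right)^{2} = \left(2 \sqrt{3} + 31\right)^{2} = \left(31 + 2 \sqrt{3}\right)^{2}$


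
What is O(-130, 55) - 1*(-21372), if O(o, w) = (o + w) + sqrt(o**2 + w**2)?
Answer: 21297 + 5*sqrt(797) ≈ 21438.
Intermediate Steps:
O(o, w) = o + w + sqrt(o**2 + w**2)
O(-130, 55) - 1*(-21372) = (-130 + 55 + sqrt((-130)**2 + 55**2)) - 1*(-21372) = (-130 + 55 + sqrt(16900 + 3025)) + 21372 = (-130 + 55 + sqrt(19925)) + 21372 = (-130 + 55 + 5*sqrt(797)) + 21372 = (-75 + 5*sqrt(797)) + 21372 = 21297 + 5*sqrt(797)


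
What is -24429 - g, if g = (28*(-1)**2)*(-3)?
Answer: -24345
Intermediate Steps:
g = -84 (g = (28*1)*(-3) = 28*(-3) = -84)
-24429 - g = -24429 - 1*(-84) = -24429 + 84 = -24345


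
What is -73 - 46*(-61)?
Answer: 2733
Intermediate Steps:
-73 - 46*(-61) = -73 + 2806 = 2733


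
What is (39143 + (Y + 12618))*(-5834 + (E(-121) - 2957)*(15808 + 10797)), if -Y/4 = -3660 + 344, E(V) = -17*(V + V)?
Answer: 2001219218775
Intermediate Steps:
E(V) = -34*V
Y = 13264 (Y = -4*(-3660 + 344) = -4*(-3316) = 13264)
(39143 + (Y + 12618))*(-5834 + (E(-121) - 2957)*(15808 + 10797)) = (39143 + (13264 + 12618))*(-5834 + (-34*(-121) - 2957)*(15808 + 10797)) = (39143 + 25882)*(-5834 + (4114 - 2957)*26605) = 65025*(-5834 + 1157*26605) = 65025*(-5834 + 30781985) = 65025*30776151 = 2001219218775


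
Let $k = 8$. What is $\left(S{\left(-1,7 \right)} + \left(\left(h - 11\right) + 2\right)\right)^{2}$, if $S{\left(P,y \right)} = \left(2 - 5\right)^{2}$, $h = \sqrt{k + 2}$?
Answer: $10$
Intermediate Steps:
$h = \sqrt{10}$ ($h = \sqrt{8 + 2} = \sqrt{10} \approx 3.1623$)
$S{\left(P,y \right)} = 9$ ($S{\left(P,y \right)} = \left(-3\right)^{2} = 9$)
$\left(S{\left(-1,7 \right)} + \left(\left(h - 11\right) + 2\right)\right)^{2} = \left(9 + \left(\left(\sqrt{10} - 11\right) + 2\right)\right)^{2} = \left(9 + \left(\left(-11 + \sqrt{10}\right) + 2\right)\right)^{2} = \left(9 - \left(9 - \sqrt{10}\right)\right)^{2} = \left(\sqrt{10}\right)^{2} = 10$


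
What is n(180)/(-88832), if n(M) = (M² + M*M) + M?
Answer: -16245/22208 ≈ -0.73149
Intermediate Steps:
n(M) = M + 2*M² (n(M) = (M² + M²) + M = 2*M² + M = M + 2*M²)
n(180)/(-88832) = (180*(1 + 2*180))/(-88832) = (180*(1 + 360))*(-1/88832) = (180*361)*(-1/88832) = 64980*(-1/88832) = -16245/22208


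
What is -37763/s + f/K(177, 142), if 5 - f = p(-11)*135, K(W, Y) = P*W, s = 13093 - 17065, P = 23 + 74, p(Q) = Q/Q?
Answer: 71981843/7577252 ≈ 9.4997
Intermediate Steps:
p(Q) = 1
P = 97
s = -3972
K(W, Y) = 97*W
f = -130 (f = 5 - 135 = -130)
-37763/s + f/K(177, 142) = -37763/(-3972) - 130/(97*177) = -37763*(-1/3972) - 130/17169 = 37763/3972 - 130*1/17169 = 37763/3972 - 130/17169 = 71981843/7577252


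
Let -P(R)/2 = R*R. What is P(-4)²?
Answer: 1024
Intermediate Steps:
P(R) = -2*R² (P(R) = -2*R*R = -2*R²)
P(-4)² = (-2*(-4)²)² = (-2*16)² = (-32)² = 1024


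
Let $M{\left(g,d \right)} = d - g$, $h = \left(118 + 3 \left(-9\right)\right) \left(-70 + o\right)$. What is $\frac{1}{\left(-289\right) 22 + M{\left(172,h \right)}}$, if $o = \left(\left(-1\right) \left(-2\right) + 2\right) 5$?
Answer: $- \frac{1}{11080} \approx -9.0253 \cdot 10^{-5}$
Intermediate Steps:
$o = 20$ ($o = \left(2 + 2\right) 5 = 4 \cdot 5 = 20$)
$h = -4550$ ($h = \left(118 + 3 \left(-9\right)\right) \left(-70 + 20\right) = \left(118 - 27\right) \left(-50\right) = 91 \left(-50\right) = -4550$)
$\frac{1}{\left(-289\right) 22 + M{\left(172,h \right)}} = \frac{1}{\left(-289\right) 22 - 4722} = \frac{1}{-6358 - 4722} = \frac{1}{-11080} = - \frac{1}{11080}$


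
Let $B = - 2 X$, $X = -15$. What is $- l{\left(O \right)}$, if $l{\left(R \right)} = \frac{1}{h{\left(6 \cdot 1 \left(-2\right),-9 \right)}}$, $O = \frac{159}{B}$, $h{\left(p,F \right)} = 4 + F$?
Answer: $\frac{1}{5} \approx 0.2$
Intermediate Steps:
$B = 30$ ($B = \left(-2\right) \left(-15\right) = 30$)
$O = \frac{53}{10}$ ($O = \frac{159}{30} = 159 \cdot \frac{1}{30} = \frac{53}{10} \approx 5.3$)
$l{\left(R \right)} = - \frac{1}{5}$ ($l{\left(R \right)} = \frac{1}{4 - 9} = \frac{1}{-5} = - \frac{1}{5}$)
$- l{\left(O \right)} = \left(-1\right) \left(- \frac{1}{5}\right) = \frac{1}{5}$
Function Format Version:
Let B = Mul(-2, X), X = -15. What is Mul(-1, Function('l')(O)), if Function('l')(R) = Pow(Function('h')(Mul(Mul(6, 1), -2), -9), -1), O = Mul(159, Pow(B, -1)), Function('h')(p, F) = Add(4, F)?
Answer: Rational(1, 5) ≈ 0.20000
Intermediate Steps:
B = 30 (B = Mul(-2, -15) = 30)
O = Rational(53, 10) (O = Mul(159, Pow(30, -1)) = Mul(159, Rational(1, 30)) = Rational(53, 10) ≈ 5.3000)
Function('l')(R) = Rational(-1, 5) (Function('l')(R) = Pow(Add(4, -9), -1) = Pow(-5, -1) = Rational(-1, 5))
Mul(-1, Function('l')(O)) = Mul(-1, Rational(-1, 5)) = Rational(1, 5)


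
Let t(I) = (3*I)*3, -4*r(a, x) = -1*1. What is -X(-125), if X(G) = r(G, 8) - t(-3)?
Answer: -109/4 ≈ -27.250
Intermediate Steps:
r(a, x) = 1/4 (r(a, x) = -(-1)/4 = -1/4*(-1) = 1/4)
t(I) = 9*I
X(G) = 109/4 (X(G) = 1/4 - 9*(-3) = 1/4 - 1*(-27) = 1/4 + 27 = 109/4)
-X(-125) = -1*109/4 = -109/4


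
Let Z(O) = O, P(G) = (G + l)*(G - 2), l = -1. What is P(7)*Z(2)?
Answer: 60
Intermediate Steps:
P(G) = (-1 + G)*(-2 + G) (P(G) = (G - 1)*(G - 2) = (-1 + G)*(-2 + G))
P(7)*Z(2) = (2 + 7² - 3*7)*2 = (2 + 49 - 21)*2 = 30*2 = 60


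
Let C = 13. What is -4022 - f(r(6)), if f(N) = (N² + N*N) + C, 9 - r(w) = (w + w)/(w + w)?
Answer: -4163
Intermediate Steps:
r(w) = 8 (r(w) = 9 - (w + w)/(w + w) = 9 - 2*w/(2*w) = 9 - 2*w*1/(2*w) = 9 - 1*1 = 9 - 1 = 8)
f(N) = 13 + 2*N² (f(N) = (N² + N*N) + 13 = (N² + N²) + 13 = 2*N² + 13 = 13 + 2*N²)
-4022 - f(r(6)) = -4022 - (13 + 2*8²) = -4022 - (13 + 2*64) = -4022 - (13 + 128) = -4022 - 1*141 = -4022 - 141 = -4163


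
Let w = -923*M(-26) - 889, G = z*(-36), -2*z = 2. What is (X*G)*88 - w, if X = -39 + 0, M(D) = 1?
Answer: -121740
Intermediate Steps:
z = -1 (z = -½*2 = -1)
G = 36 (G = -1*(-36) = 36)
X = -39
w = -1812 (w = -923*1 - 889 = -923 - 889 = -1812)
(X*G)*88 - w = -39*36*88 - 1*(-1812) = -1404*88 + 1812 = -123552 + 1812 = -121740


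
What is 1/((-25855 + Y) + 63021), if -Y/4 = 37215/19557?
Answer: 2173/80745178 ≈ 2.6912e-5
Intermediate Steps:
Y = -16540/2173 (Y = -148860/19557 = -4*4135/2173 = -16540/2173 ≈ -7.6116)
1/((-25855 + Y) + 63021) = 1/((-25855 - 16540/2173) + 63021) = 1/(-56199455/2173 + 63021) = 1/(80745178/2173) = 2173/80745178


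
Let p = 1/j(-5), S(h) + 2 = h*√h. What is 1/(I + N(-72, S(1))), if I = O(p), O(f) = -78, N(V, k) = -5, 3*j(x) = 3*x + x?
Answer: -1/83 ≈ -0.012048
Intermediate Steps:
j(x) = 4*x/3 (j(x) = (3*x + x)/3 = (4*x)/3 = 4*x/3)
S(h) = -2 + h^(3/2) (S(h) = -2 + h*√h = -2 + h^(3/2))
p = -3/20 (p = 1/((4/3)*(-5)) = 1/(-20/3) = -3/20 ≈ -0.15000)
I = -78
1/(I + N(-72, S(1))) = 1/(-78 - 5) = 1/(-83) = -1/83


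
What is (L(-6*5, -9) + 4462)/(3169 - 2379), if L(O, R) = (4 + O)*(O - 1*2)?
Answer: 2647/395 ≈ 6.7013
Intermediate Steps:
L(O, R) = (-2 + O)*(4 + O) (L(O, R) = (4 + O)*(O - 2) = (4 + O)*(-2 + O) = (-2 + O)*(4 + O))
(L(-6*5, -9) + 4462)/(3169 - 2379) = ((-8 + (-6*5)**2 + 2*(-6*5)) + 4462)/(3169 - 2379) = ((-8 + (-30)**2 + 2*(-30)) + 4462)/790 = ((-8 + 900 - 60) + 4462)*(1/790) = (832 + 4462)*(1/790) = 5294*(1/790) = 2647/395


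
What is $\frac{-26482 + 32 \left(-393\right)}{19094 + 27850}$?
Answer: $- \frac{19529}{23472} \approx -0.83201$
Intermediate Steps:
$\frac{-26482 + 32 \left(-393\right)}{19094 + 27850} = \frac{-26482 - 12576}{46944} = \left(-39058\right) \frac{1}{46944} = - \frac{19529}{23472}$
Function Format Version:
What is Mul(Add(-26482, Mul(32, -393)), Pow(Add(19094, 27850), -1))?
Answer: Rational(-19529, 23472) ≈ -0.83201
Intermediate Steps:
Mul(Add(-26482, Mul(32, -393)), Pow(Add(19094, 27850), -1)) = Mul(Add(-26482, -12576), Pow(46944, -1)) = Mul(-39058, Rational(1, 46944)) = Rational(-19529, 23472)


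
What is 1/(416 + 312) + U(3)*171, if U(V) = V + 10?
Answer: 1618345/728 ≈ 2223.0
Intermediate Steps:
U(V) = 10 + V
1/(416 + 312) + U(3)*171 = 1/(416 + 312) + (10 + 3)*171 = 1/728 + 13*171 = 1/728 + 2223 = 1618345/728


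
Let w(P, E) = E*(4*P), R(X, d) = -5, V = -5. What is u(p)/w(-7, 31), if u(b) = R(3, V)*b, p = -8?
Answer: -10/217 ≈ -0.046083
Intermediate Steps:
w(P, E) = 4*E*P
u(b) = -5*b
u(p)/w(-7, 31) = (-5*(-8))/((4*31*(-7))) = 40/(-868) = 40*(-1/868) = -10/217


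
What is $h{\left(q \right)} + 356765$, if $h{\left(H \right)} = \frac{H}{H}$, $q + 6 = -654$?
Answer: $356766$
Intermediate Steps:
$q = -660$ ($q = -6 - 654 = -660$)
$h{\left(H \right)} = 1$
$h{\left(q \right)} + 356765 = 1 + 356765 = 356766$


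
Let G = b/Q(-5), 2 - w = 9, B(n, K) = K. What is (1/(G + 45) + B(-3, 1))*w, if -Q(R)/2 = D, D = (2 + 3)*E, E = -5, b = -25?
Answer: -637/89 ≈ -7.1573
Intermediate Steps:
D = -25 (D = (2 + 3)*(-5) = 5*(-5) = -25)
w = -7 (w = 2 - 1*9 = 2 - 9 = -7)
Q(R) = 50 (Q(R) = -2*(-25) = 50)
G = -½ (G = -25/50 = -25*1/50 = -½ ≈ -0.50000)
(1/(G + 45) + B(-3, 1))*w = (1/(-½ + 45) + 1)*(-7) = (1/(89/2) + 1)*(-7) = (2/89 + 1)*(-7) = (91/89)*(-7) = -637/89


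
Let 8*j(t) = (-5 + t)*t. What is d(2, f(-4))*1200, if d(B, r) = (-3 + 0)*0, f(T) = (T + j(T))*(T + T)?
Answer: 0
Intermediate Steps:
j(t) = t*(-5 + t)/8 (j(t) = ((-5 + t)*t)/8 = (t*(-5 + t))/8 = t*(-5 + t)/8)
f(T) = 2*T*(T + T*(-5 + T)/8) (f(T) = (T + T*(-5 + T)/8)*(T + T) = (T + T*(-5 + T)/8)*(2*T) = 2*T*(T + T*(-5 + T)/8))
d(B, r) = 0 (d(B, r) = -3*0 = 0)
d(2, f(-4))*1200 = 0*1200 = 0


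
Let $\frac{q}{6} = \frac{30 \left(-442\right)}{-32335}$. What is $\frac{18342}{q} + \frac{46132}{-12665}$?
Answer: $\frac{4907056521}{658580} \approx 7451.0$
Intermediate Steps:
$q = \frac{15912}{6467}$ ($q = 6 \frac{30 \left(-442\right)}{-32335} = 6 \left(\left(-13260\right) \left(- \frac{1}{32335}\right)\right) = 6 \cdot \frac{2652}{6467} = \frac{15912}{6467} \approx 2.4605$)
$\frac{18342}{q} + \frac{46132}{-12665} = \frac{18342}{\frac{15912}{6467}} + \frac{46132}{-12665} = 18342 \cdot \frac{6467}{15912} + 46132 \left(- \frac{1}{12665}\right) = \frac{6589873}{884} - \frac{46132}{12665} = \frac{4907056521}{658580}$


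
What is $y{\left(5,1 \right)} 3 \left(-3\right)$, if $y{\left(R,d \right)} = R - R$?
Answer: $0$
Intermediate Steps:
$y{\left(R,d \right)} = 0$
$y{\left(5,1 \right)} 3 \left(-3\right) = 0 \cdot 3 \left(-3\right) = 0 \left(-3\right) = 0$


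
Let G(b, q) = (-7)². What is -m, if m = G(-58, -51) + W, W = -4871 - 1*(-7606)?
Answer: -2784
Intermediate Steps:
W = 2735 (W = -4871 + 7606 = 2735)
G(b, q) = 49
m = 2784 (m = 49 + 2735 = 2784)
-m = -1*2784 = -2784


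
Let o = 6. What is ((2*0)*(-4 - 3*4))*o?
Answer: 0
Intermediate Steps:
((2*0)*(-4 - 3*4))*o = ((2*0)*(-4 - 3*4))*6 = (0*(-4 - 12))*6 = (0*(-16))*6 = 0*6 = 0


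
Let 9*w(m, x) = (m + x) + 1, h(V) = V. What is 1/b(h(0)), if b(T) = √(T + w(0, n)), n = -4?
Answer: -I*√3 ≈ -1.732*I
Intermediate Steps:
w(m, x) = ⅑ + m/9 + x/9 (w(m, x) = ((m + x) + 1)/9 = (1 + m + x)/9 = ⅑ + m/9 + x/9)
b(T) = √(-⅓ + T) (b(T) = √(T + (⅑ + (⅑)*0 + (⅑)*(-4))) = √(T + (⅑ + 0 - 4/9)) = √(T - ⅓) = √(-⅓ + T))
1/b(h(0)) = 1/(√(-3 + 9*0)/3) = 1/(√(-3 + 0)/3) = 1/(√(-3)/3) = 1/((I*√3)/3) = 1/(I*√3/3) = -I*√3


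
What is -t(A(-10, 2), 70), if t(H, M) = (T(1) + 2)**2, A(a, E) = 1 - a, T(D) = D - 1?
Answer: -4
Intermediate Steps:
T(D) = -1 + D
t(H, M) = 4 (t(H, M) = ((-1 + 1) + 2)**2 = (0 + 2)**2 = 2**2 = 4)
-t(A(-10, 2), 70) = -1*4 = -4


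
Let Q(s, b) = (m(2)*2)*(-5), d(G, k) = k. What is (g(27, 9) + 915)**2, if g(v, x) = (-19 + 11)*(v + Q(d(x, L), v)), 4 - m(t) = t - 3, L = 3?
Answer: 1207801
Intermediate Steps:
m(t) = 7 - t (m(t) = 4 - (t - 3) = 4 - (-3 + t) = 4 + (3 - t) = 7 - t)
Q(s, b) = -50 (Q(s, b) = ((7 - 1*2)*2)*(-5) = ((7 - 2)*2)*(-5) = (5*2)*(-5) = 10*(-5) = -50)
g(v, x) = 400 - 8*v (g(v, x) = (-19 + 11)*(v - 50) = -8*(-50 + v) = 400 - 8*v)
(g(27, 9) + 915)**2 = ((400 - 8*27) + 915)**2 = ((400 - 216) + 915)**2 = (184 + 915)**2 = 1099**2 = 1207801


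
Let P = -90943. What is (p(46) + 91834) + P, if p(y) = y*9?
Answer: 1305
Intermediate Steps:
p(y) = 9*y
(p(46) + 91834) + P = (9*46 + 91834) - 90943 = (414 + 91834) - 90943 = 92248 - 90943 = 1305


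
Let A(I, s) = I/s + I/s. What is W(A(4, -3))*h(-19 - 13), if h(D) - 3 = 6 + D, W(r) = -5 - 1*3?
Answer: 184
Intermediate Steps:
A(I, s) = 2*I/s
W(r) = -8 (W(r) = -5 - 3 = -8)
h(D) = 9 + D (h(D) = 3 + (6 + D) = 9 + D)
W(A(4, -3))*h(-19 - 13) = -8*(9 + (-19 - 13)) = -8*(9 - 32) = -8*(-23) = 184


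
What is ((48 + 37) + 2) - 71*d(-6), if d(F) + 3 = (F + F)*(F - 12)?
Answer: -15036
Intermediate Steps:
d(F) = -3 + 2*F*(-12 + F) (d(F) = -3 + (F + F)*(F - 12) = -3 + (2*F)*(-12 + F) = -3 + 2*F*(-12 + F))
((48 + 37) + 2) - 71*d(-6) = ((48 + 37) + 2) - 71*(-3 - 24*(-6) + 2*(-6)²) = (85 + 2) - 71*(-3 + 144 + 2*36) = 87 - 71*(-3 + 144 + 72) = 87 - 71*213 = 87 - 15123 = -15036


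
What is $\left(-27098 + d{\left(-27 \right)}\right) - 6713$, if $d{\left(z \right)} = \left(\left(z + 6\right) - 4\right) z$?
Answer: $-33136$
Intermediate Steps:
$d{\left(z \right)} = z \left(2 + z\right)$ ($d{\left(z \right)} = \left(\left(6 + z\right) - 4\right) z = \left(2 + z\right) z = z \left(2 + z\right)$)
$\left(-27098 + d{\left(-27 \right)}\right) - 6713 = \left(-27098 - 27 \left(2 - 27\right)\right) - 6713 = \left(-27098 - -675\right) - 6713 = \left(-27098 + 675\right) - 6713 = -26423 - 6713 = -33136$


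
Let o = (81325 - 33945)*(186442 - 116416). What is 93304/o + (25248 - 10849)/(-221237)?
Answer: -259526189908/3989278106715 ≈ -0.065056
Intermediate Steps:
o = 3317831880 (o = 47380*70026 = 3317831880)
93304/o + (25248 - 10849)/(-221237) = 93304/3317831880 + (25248 - 10849)/(-221237) = 93304*(1/3317831880) + 14399*(-1/221237) = 11663/414728985 - 14399/221237 = -259526189908/3989278106715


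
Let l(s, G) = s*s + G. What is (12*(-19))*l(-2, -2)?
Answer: -456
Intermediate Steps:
l(s, G) = G + s² (l(s, G) = s² + G = G + s²)
(12*(-19))*l(-2, -2) = (12*(-19))*(-2 + (-2)²) = -228*(-2 + 4) = -228*2 = -456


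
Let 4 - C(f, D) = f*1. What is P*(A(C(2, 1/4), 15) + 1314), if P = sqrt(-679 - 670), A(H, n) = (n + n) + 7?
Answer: 1351*I*sqrt(1349) ≈ 49621.0*I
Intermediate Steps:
C(f, D) = 4 - f
A(H, n) = 7 + 2*n (A(H, n) = 2*n + 7 = 7 + 2*n)
P = I*sqrt(1349) (P = sqrt(-1349) = I*sqrt(1349) ≈ 36.729*I)
P*(A(C(2, 1/4), 15) + 1314) = (I*sqrt(1349))*((7 + 2*15) + 1314) = (I*sqrt(1349))*((7 + 30) + 1314) = (I*sqrt(1349))*(37 + 1314) = (I*sqrt(1349))*1351 = 1351*I*sqrt(1349)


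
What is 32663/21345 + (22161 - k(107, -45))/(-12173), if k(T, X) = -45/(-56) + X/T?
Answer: -451866730457/1556917448520 ≈ -0.29023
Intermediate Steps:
k(T, X) = 45/56 + X/T (k(T, X) = -45*(-1/56) + X/T = 45/56 + X/T)
32663/21345 + (22161 - k(107, -45))/(-12173) = 32663/21345 + (22161 - (45/56 - 45/107))/(-12173) = 32663*(1/21345) + (22161 - (45/56 - 45*1/107))*(-1/12173) = 32663/21345 + (22161 - (45/56 - 45/107))*(-1/12173) = 32663/21345 + (22161 - 1*2295/5992)*(-1/12173) = 32663/21345 + (22161 - 2295/5992)*(-1/12173) = 32663/21345 + (132786417/5992)*(-1/12173) = 32663/21345 - 132786417/72940616 = -451866730457/1556917448520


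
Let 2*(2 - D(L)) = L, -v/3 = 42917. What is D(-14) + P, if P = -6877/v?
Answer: 1165636/128751 ≈ 9.0534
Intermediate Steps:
v = -128751 (v = -3*42917 = -128751)
P = 6877/128751 (P = -6877/(-128751) = -6877*(-1/128751) = 6877/128751 ≈ 0.053413)
D(L) = 2 - L/2
D(-14) + P = (2 - ½*(-14)) + 6877/128751 = (2 + 7) + 6877/128751 = 9 + 6877/128751 = 1165636/128751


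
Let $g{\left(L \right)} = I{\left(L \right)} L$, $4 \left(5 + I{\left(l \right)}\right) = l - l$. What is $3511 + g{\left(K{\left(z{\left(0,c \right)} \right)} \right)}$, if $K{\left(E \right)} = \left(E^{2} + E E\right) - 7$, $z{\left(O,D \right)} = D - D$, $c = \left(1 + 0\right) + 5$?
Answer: $3546$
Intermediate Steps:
$I{\left(l \right)} = -5$ ($I{\left(l \right)} = -5 + \frac{l - l}{4} = -5 + \frac{1}{4} \cdot 0 = -5 + 0 = -5$)
$c = 6$ ($c = 1 + 5 = 6$)
$z{\left(O,D \right)} = 0$
$K{\left(E \right)} = -7 + 2 E^{2}$ ($K{\left(E \right)} = \left(E^{2} + E^{2}\right) - 7 = 2 E^{2} - 7 = -7 + 2 E^{2}$)
$g{\left(L \right)} = - 5 L$
$3511 + g{\left(K{\left(z{\left(0,c \right)} \right)} \right)} = 3511 - 5 \left(-7 + 2 \cdot 0^{2}\right) = 3511 - 5 \left(-7 + 2 \cdot 0\right) = 3511 - 5 \left(-7 + 0\right) = 3511 - -35 = 3511 + 35 = 3546$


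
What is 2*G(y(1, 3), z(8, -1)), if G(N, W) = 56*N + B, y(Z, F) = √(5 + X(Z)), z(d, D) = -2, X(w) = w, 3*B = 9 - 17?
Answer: -16/3 + 112*√6 ≈ 269.01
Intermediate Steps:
B = -8/3 (B = (9 - 17)/3 = (⅓)*(-8) = -8/3 ≈ -2.6667)
y(Z, F) = √(5 + Z)
G(N, W) = -8/3 + 56*N (G(N, W) = 56*N - 8/3 = -8/3 + 56*N)
2*G(y(1, 3), z(8, -1)) = 2*(-8/3 + 56*√(5 + 1)) = 2*(-8/3 + 56*√6) = -16/3 + 112*√6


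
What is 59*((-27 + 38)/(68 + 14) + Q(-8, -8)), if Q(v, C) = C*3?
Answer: -115463/82 ≈ -1408.1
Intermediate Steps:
Q(v, C) = 3*C
59*((-27 + 38)/(68 + 14) + Q(-8, -8)) = 59*((-27 + 38)/(68 + 14) + 3*(-8)) = 59*(11/82 - 24) = 59*(-1957/82) = -115463/82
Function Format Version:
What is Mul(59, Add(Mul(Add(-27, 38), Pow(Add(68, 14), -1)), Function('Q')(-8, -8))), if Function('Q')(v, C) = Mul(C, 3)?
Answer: Rational(-115463, 82) ≈ -1408.1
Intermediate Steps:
Function('Q')(v, C) = Mul(3, C)
Mul(59, Add(Mul(Add(-27, 38), Pow(Add(68, 14), -1)), Function('Q')(-8, -8))) = Mul(59, Add(Mul(Add(-27, 38), Pow(Add(68, 14), -1)), Mul(3, -8))) = Mul(59, Add(Mul(11, Pow(82, -1)), -24)) = Mul(59, Add(Mul(11, Rational(1, 82)), -24)) = Mul(59, Add(Rational(11, 82), -24)) = Mul(59, Rational(-1957, 82)) = Rational(-115463, 82)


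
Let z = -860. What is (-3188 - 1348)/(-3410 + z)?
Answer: 324/305 ≈ 1.0623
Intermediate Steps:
(-3188 - 1348)/(-3410 + z) = (-3188 - 1348)/(-3410 - 860) = -4536/(-4270) = -4536*(-1/4270) = 324/305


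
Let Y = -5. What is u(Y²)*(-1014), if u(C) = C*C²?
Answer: -15843750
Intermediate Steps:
u(C) = C³
u(Y²)*(-1014) = ((-5)²)³*(-1014) = 25³*(-1014) = 15625*(-1014) = -15843750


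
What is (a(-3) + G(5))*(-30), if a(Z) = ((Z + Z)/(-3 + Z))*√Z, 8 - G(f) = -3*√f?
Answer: -240 - 90*√5 - 30*I*√3 ≈ -441.25 - 51.962*I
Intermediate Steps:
G(f) = 8 + 3*√f (G(f) = 8 - (-3)*√f = 8 + 3*√f)
a(Z) = 2*Z^(3/2)/(-3 + Z) (a(Z) = ((2*Z)/(-3 + Z))*√Z = (2*Z/(-3 + Z))*√Z = 2*Z^(3/2)/(-3 + Z))
(a(-3) + G(5))*(-30) = (2*(-3)^(3/2)/(-3 - 3) + (8 + 3*√5))*(-30) = (2*(-3*I*√3)/(-6) + (8 + 3*√5))*(-30) = (2*(-3*I*√3)*(-⅙) + (8 + 3*√5))*(-30) = (I*√3 + (8 + 3*√5))*(-30) = (8 + 3*√5 + I*√3)*(-30) = -240 - 90*√5 - 30*I*√3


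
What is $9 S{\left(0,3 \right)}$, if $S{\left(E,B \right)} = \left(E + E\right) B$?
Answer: $0$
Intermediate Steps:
$S{\left(E,B \right)} = 2 B E$ ($S{\left(E,B \right)} = 2 E B = 2 B E$)
$9 S{\left(0,3 \right)} = 9 \cdot 2 \cdot 3 \cdot 0 = 9 \cdot 0 = 0$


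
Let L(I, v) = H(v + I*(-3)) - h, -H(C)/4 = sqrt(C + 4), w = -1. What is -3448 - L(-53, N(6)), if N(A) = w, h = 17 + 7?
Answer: -3424 + 36*sqrt(2) ≈ -3373.1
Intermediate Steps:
h = 24
H(C) = -4*sqrt(4 + C) (H(C) = -4*sqrt(C + 4) = -4*sqrt(4 + C))
N(A) = -1
L(I, v) = -24 - 4*sqrt(4 + v - 3*I) (L(I, v) = -4*sqrt(4 + (v + I*(-3))) - 1*24 = -4*sqrt(4 + (v - 3*I)) - 24 = -4*sqrt(4 + v - 3*I) - 24 = -24 - 4*sqrt(4 + v - 3*I))
-3448 - L(-53, N(6)) = -3448 - (-24 - 4*sqrt(4 - 1 - 3*(-53))) = -3448 - (-24 - 4*sqrt(4 - 1 + 159)) = -3448 - (-24 - 36*sqrt(2)) = -3448 + (24 + 36*sqrt(2)) = -3424 + 36*sqrt(2)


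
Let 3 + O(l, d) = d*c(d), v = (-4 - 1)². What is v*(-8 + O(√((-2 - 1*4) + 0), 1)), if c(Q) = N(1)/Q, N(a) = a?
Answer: -250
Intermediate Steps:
c(Q) = 1/Q
v = 25 (v = (-5)² = 25)
O(l, d) = -2 (O(l, d) = -3 + d/d = -3 + 1 = -2)
v*(-8 + O(√((-2 - 1*4) + 0), 1)) = 25*(-8 - 2) = 25*(-10) = -250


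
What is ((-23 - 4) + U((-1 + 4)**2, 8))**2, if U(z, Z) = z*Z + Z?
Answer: 2809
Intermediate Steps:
U(z, Z) = Z + Z*z (U(z, Z) = Z*z + Z = Z + Z*z)
((-23 - 4) + U((-1 + 4)**2, 8))**2 = ((-23 - 4) + 8*(1 + (-1 + 4)**2))**2 = (-27 + 8*(1 + 3**2))**2 = (-27 + 8*(1 + 9))**2 = (-27 + 8*10)**2 = (-27 + 80)**2 = 53**2 = 2809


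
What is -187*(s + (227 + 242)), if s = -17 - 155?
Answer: -55539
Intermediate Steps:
s = -172
-187*(s + (227 + 242)) = -187*(-172 + (227 + 242)) = -187*(-172 + 469) = -187*297 = -55539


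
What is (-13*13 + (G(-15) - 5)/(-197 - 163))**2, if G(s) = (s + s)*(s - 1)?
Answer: 150381169/5184 ≈ 29009.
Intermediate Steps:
G(s) = 2*s*(-1 + s) (G(s) = (2*s)*(-1 + s) = 2*s*(-1 + s))
(-13*13 + (G(-15) - 5)/(-197 - 163))**2 = (-13*13 + (2*(-15)*(-1 - 15) - 5)/(-197 - 163))**2 = (-169 + (2*(-15)*(-16) - 5)/(-360))**2 = (-169 + (480 - 5)*(-1/360))**2 = (-169 + 475*(-1/360))**2 = (-169 - 95/72)**2 = (-12263/72)**2 = 150381169/5184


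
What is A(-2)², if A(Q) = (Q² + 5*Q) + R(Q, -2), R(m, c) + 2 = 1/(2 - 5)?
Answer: 625/9 ≈ 69.444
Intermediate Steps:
R(m, c) = -7/3 (R(m, c) = -2 + 1/(2 - 5) = -2 + 1/(-3) = -2 - ⅓ = -7/3)
A(Q) = -7/3 + Q² + 5*Q (A(Q) = (Q² + 5*Q) - 7/3 = -7/3 + Q² + 5*Q)
A(-2)² = (-7/3 + (-2)² + 5*(-2))² = (-7/3 + 4 - 10)² = (-25/3)² = 625/9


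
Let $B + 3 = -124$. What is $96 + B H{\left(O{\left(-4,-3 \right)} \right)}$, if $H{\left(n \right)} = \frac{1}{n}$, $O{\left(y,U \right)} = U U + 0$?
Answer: $\frac{737}{9} \approx 81.889$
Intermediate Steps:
$O{\left(y,U \right)} = U^{2}$ ($O{\left(y,U \right)} = U^{2} + 0 = U^{2}$)
$B = -127$ ($B = -3 - 124 = -127$)
$96 + B H{\left(O{\left(-4,-3 \right)} \right)} = 96 - \frac{127}{\left(-3\right)^{2}} = 96 - \frac{127}{9} = \frac{737}{9}$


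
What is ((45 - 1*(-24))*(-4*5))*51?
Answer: -70380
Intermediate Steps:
((45 - 1*(-24))*(-4*5))*51 = ((45 + 24)*(-20))*51 = (69*(-20))*51 = -1380*51 = -70380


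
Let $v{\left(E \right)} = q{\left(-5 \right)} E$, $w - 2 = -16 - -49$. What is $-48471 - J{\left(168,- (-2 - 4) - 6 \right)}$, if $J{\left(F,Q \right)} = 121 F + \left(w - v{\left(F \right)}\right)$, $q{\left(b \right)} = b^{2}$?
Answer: $-64634$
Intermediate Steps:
$w = 35$ ($w = 2 - -33 = 2 + \left(-16 + 49\right) = 2 + 33 = 35$)
$v{\left(E \right)} = 25 E$ ($v{\left(E \right)} = \left(-5\right)^{2} E = 25 E$)
$J{\left(F,Q \right)} = 35 + 96 F$ ($J{\left(F,Q \right)} = 121 F - \left(-35 + 25 F\right) = 35 + 96 F$)
$-48471 - J{\left(168,- (-2 - 4) - 6 \right)} = -48471 - \left(35 + 96 \cdot 168\right) = -48471 - \left(35 + 16128\right) = -48471 - 16163 = -64634$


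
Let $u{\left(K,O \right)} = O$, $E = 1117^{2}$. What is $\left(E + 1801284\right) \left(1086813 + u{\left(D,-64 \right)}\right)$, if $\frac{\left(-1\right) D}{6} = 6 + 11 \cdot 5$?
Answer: $3313468358777$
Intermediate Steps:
$D = -366$ ($D = - 6 \left(6 + 11 \cdot 5\right) = - 6 \left(6 + 55\right) = \left(-6\right) 61 = -366$)
$E = 1247689$
$\left(E + 1801284\right) \left(1086813 + u{\left(D,-64 \right)}\right) = \left(1247689 + 1801284\right) \left(1086813 - 64\right) = 3048973 \cdot 1086749 = 3313468358777$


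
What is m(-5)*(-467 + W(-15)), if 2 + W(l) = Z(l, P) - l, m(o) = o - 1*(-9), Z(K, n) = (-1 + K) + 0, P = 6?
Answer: -1880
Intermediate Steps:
Z(K, n) = -1 + K
m(o) = 9 + o (m(o) = o + 9 = 9 + o)
W(l) = -3 (W(l) = -2 + ((-1 + l) - l) = -2 - 1 = -3)
m(-5)*(-467 + W(-15)) = (9 - 5)*(-467 - 3) = 4*(-470) = -1880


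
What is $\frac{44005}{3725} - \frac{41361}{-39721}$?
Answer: $\frac{380398466}{29592145} \approx 12.855$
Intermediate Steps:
$\frac{44005}{3725} - \frac{41361}{-39721} = 44005 \cdot \frac{1}{3725} - - \frac{41361}{39721} = \frac{8801}{745} + \frac{41361}{39721} = \frac{380398466}{29592145}$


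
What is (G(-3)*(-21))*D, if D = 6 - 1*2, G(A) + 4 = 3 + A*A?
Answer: -672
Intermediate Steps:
G(A) = -1 + A**2 (G(A) = -4 + (3 + A*A) = -4 + (3 + A**2) = -1 + A**2)
D = 4 (D = 6 - 2 = 4)
(G(-3)*(-21))*D = ((-1 + (-3)**2)*(-21))*4 = ((-1 + 9)*(-21))*4 = (8*(-21))*4 = -168*4 = -672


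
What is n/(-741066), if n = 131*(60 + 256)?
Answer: -20698/370533 ≈ -0.055860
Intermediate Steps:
n = 41396 (n = 131*316 = 41396)
n/(-741066) = 41396/(-741066) = 41396*(-1/741066) = -20698/370533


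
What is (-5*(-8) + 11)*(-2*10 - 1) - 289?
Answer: -1360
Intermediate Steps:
(-5*(-8) + 11)*(-2*10 - 1) - 289 = (40 + 11)*(-20 - 1) - 289 = 51*(-21) - 289 = -1071 - 289 = -1360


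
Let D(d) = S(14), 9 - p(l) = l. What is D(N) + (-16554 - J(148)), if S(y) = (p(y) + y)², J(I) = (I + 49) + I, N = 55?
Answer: -16818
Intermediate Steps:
p(l) = 9 - l
J(I) = 49 + 2*I (J(I) = (49 + I) + I = 49 + 2*I)
S(y) = 81 (S(y) = ((9 - y) + y)² = 9² = 81)
D(d) = 81
D(N) + (-16554 - J(148)) = 81 + (-16554 - (49 + 2*148)) = 81 + (-16554 - (49 + 296)) = 81 + (-16554 - 1*345) = 81 + (-16554 - 345) = 81 - 16899 = -16818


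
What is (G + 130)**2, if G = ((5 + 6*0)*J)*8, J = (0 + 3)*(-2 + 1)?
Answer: 100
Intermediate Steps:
J = -3 (J = 3*(-1) = -3)
G = -120 (G = ((5 + 6*0)*(-3))*8 = ((5 + 0)*(-3))*8 = (5*(-3))*8 = -15*8 = -120)
(G + 130)**2 = (-120 + 130)**2 = 10**2 = 100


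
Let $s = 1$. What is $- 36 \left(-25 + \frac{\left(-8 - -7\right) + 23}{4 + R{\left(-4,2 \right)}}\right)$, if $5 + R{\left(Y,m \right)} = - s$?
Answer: $1296$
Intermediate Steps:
$R{\left(Y,m \right)} = -6$ ($R{\left(Y,m \right)} = -5 - 1 = -6$)
$- 36 \left(-25 + \frac{\left(-8 - -7\right) + 23}{4 + R{\left(-4,2 \right)}}\right) = - 36 \left(-25 + \frac{\left(-8 - -7\right) + 23}{4 - 6}\right) = - 36 \left(-25 + \frac{\left(-8 + 7\right) + 23}{-2}\right) = - 36 \left(-25 + \left(-1 + 23\right) \left(- \frac{1}{2}\right)\right) = - 36 \left(-25 + 22 \left(- \frac{1}{2}\right)\right) = - 36 \left(-25 - 11\right) = \left(-36\right) \left(-36\right) = 1296$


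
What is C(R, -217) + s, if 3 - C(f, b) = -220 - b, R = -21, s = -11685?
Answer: -11679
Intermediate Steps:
C(f, b) = 223 + b (C(f, b) = 3 - (-220 - b) = 3 + (220 + b) = 223 + b)
C(R, -217) + s = (223 - 217) - 11685 = 6 - 11685 = -11679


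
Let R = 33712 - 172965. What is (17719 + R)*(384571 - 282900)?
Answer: -12356483314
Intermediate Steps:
R = -139253
(17719 + R)*(384571 - 282900) = (17719 - 139253)*(384571 - 282900) = -121534*101671 = -12356483314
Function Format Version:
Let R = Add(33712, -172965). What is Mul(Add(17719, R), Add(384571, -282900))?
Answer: -12356483314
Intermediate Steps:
R = -139253
Mul(Add(17719, R), Add(384571, -282900)) = Mul(Add(17719, -139253), Add(384571, -282900)) = Mul(-121534, 101671) = -12356483314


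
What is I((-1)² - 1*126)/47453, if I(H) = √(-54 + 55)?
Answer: 1/47453 ≈ 2.1073e-5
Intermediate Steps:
I(H) = 1 (I(H) = √1 = 1)
I((-1)² - 1*126)/47453 = 1/47453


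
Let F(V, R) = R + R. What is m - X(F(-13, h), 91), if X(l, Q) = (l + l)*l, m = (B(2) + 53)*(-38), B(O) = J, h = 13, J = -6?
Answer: -3138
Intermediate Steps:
B(O) = -6
F(V, R) = 2*R
m = -1786 (m = (-6 + 53)*(-38) = 47*(-38) = -1786)
X(l, Q) = 2*l² (X(l, Q) = (2*l)*l = 2*l²)
m - X(F(-13, h), 91) = -1786 - 2*(2*13)² = -1786 - 2*26² = -1786 - 2*676 = -1786 - 1*1352 = -1786 - 1352 = -3138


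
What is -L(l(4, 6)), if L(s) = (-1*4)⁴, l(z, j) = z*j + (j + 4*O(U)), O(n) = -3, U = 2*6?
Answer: -256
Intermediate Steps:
U = 12
l(z, j) = -12 + j + j*z (l(z, j) = z*j + (j + 4*(-3)) = j*z + (j - 12) = j*z + (-12 + j) = -12 + j + j*z)
L(s) = 256 (L(s) = (-4)⁴ = 256)
-L(l(4, 6)) = -1*256 = -256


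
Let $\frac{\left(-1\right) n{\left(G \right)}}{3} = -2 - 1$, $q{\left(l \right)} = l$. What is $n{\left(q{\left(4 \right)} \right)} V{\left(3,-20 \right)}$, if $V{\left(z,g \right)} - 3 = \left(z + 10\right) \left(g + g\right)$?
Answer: $-4653$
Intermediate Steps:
$V{\left(z,g \right)} = 3 + 2 g \left(10 + z\right)$ ($V{\left(z,g \right)} = 3 + \left(z + 10\right) \left(g + g\right) = 3 + \left(10 + z\right) 2 g = 3 + 2 g \left(10 + z\right)$)
$n{\left(G \right)} = 9$ ($n{\left(G \right)} = - 3 \left(-2 - 1\right) = \left(-3\right) \left(-3\right) = 9$)
$n{\left(q{\left(4 \right)} \right)} V{\left(3,-20 \right)} = 9 \left(3 + 20 \left(-20\right) + 2 \left(-20\right) 3\right) = 9 \left(3 - 400 - 120\right) = 9 \left(-517\right) = -4653$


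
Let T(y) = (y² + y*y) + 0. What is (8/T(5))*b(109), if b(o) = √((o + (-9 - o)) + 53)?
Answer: 8*√11/25 ≈ 1.0613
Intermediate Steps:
T(y) = 2*y² (T(y) = (y² + y²) + 0 = 2*y² + 0 = 2*y²)
b(o) = 2*√11 (b(o) = √(-9 + 53) = √44 = 2*√11)
(8/T(5))*b(109) = (8/((2*5²)))*(2*√11) = (8/((2*25)))*(2*√11) = (8/50)*(2*√11) = (8*(1/50))*(2*√11) = 4*(2*√11)/25 = 8*√11/25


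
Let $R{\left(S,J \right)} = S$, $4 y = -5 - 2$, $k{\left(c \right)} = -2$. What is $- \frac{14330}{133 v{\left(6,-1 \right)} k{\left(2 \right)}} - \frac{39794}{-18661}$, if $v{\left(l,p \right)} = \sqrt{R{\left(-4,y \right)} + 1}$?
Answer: $\frac{39794}{18661} - \frac{7165 i \sqrt{3}}{399} \approx 2.1325 - 31.103 i$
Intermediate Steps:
$y = - \frac{7}{4}$ ($y = \frac{-5 - 2}{4} = \frac{1}{4} \left(-7\right) = - \frac{7}{4} \approx -1.75$)
$v{\left(l,p \right)} = i \sqrt{3}$ ($v{\left(l,p \right)} = \sqrt{-4 + 1} = \sqrt{-3} = i \sqrt{3}$)
$- \frac{14330}{133 v{\left(6,-1 \right)} k{\left(2 \right)}} - \frac{39794}{-18661} = - \frac{14330}{133 i \sqrt{3} \left(-2\right)} - \frac{39794}{-18661} = - \frac{14330}{133 \left(- 2 i \sqrt{3}\right)} - - \frac{39794}{18661} = - \frac{14330}{\left(-266\right) i \sqrt{3}} + \frac{39794}{18661} = - 14330 \frac{i \sqrt{3}}{798} + \frac{39794}{18661} = - \frac{7165 i \sqrt{3}}{399} + \frac{39794}{18661} = \frac{39794}{18661} - \frac{7165 i \sqrt{3}}{399}$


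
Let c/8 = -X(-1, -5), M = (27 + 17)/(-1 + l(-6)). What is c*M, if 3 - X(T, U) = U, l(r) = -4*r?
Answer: -2816/23 ≈ -122.43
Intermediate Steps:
X(T, U) = 3 - U
M = 44/23 (M = (27 + 17)/(-1 - 4*(-6)) = 44/(-1 + 24) = 44/23 ≈ 1.9130)
c = -64 (c = 8*(-(3 - 1*(-5))) = 8*(-(3 + 5)) = 8*(-1*8) = 8*(-8) = -64)
c*M = -64*44/23 = -2816/23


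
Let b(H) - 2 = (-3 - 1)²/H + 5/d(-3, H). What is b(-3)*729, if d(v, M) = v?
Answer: -3645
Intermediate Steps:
b(H) = ⅓ + 16/H (b(H) = 2 + ((-3 - 1)²/H + 5/(-3)) = 2 + ((-4)²/H + 5*(-⅓)) = 2 + (16/H - 5/3) = 2 + (-5/3 + 16/H) = ⅓ + 16/H)
b(-3)*729 = ((⅓)*(48 - 3)/(-3))*729 = ((⅓)*(-⅓)*45)*729 = -5*729 = -3645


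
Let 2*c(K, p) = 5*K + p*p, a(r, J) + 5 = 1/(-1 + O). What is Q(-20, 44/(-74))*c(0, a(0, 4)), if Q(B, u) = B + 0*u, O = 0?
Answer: -360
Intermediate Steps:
a(r, J) = -6 (a(r, J) = -5 + 1/(-1 + 0) = -5 + 1/(-1) = -5 - 1 = -6)
Q(B, u) = B (Q(B, u) = B + 0 = B)
c(K, p) = p**2/2 + 5*K/2 (c(K, p) = (5*K + p*p)/2 = (5*K + p**2)/2 = (p**2 + 5*K)/2 = p**2/2 + 5*K/2)
Q(-20, 44/(-74))*c(0, a(0, 4)) = -20*((1/2)*(-6)**2 + (5/2)*0) = -20*((1/2)*36 + 0) = -20*(18 + 0) = -20*18 = -360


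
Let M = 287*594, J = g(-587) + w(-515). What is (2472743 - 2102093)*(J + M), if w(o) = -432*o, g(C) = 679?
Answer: 145901554050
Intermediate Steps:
J = 223159 (J = 679 - 432*(-515) = 679 + 222480 = 223159)
M = 170478
(2472743 - 2102093)*(J + M) = (2472743 - 2102093)*(223159 + 170478) = 370650*393637 = 145901554050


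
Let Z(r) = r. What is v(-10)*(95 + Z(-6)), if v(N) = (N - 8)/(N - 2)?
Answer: 267/2 ≈ 133.50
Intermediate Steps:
v(N) = (-8 + N)/(-2 + N)
v(-10)*(95 + Z(-6)) = ((-8 - 10)/(-2 - 10))*(95 - 6) = (-18/(-12))*89 = -1/12*(-18)*89 = (3/2)*89 = 267/2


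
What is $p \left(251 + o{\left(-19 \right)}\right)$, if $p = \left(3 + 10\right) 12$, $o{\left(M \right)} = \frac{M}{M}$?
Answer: $39312$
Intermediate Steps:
$o{\left(M \right)} = 1$
$p = 156$ ($p = 13 \cdot 12 = 156$)
$p \left(251 + o{\left(-19 \right)}\right) = 156 \left(251 + 1\right) = 156 \cdot 252 = 39312$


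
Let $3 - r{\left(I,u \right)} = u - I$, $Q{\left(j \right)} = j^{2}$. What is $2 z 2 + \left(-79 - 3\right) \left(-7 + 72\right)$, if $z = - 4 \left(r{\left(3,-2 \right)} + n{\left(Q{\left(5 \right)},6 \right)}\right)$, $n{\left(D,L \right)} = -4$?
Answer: $-5394$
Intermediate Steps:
$r{\left(I,u \right)} = 3 + I - u$ ($r{\left(I,u \right)} = 3 - \left(u - I\right) = 3 + \left(I - u\right) = 3 + I - u$)
$z = -16$ ($z = - 4 \left(\left(3 + 3 - -2\right) - 4\right) = - 4 \left(\left(3 + 3 + 2\right) - 4\right) = - 4 \left(8 - 4\right) = \left(-4\right) 4 = -16$)
$2 z 2 + \left(-79 - 3\right) \left(-7 + 72\right) = 2 \left(\left(-16\right) 2\right) + \left(-79 - 3\right) \left(-7 + 72\right) = 2 \left(-32\right) - 5330 = -64 - 5330 = -5394$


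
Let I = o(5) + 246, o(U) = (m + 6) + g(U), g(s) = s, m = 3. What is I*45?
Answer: 11700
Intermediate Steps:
o(U) = 9 + U (o(U) = (3 + 6) + U = 9 + U)
I = 260 (I = (9 + 5) + 246 = 14 + 246 = 260)
I*45 = 260*45 = 11700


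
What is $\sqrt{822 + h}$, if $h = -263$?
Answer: $\sqrt{559} \approx 23.643$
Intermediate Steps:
$\sqrt{822 + h} = \sqrt{822 - 263} = \sqrt{559}$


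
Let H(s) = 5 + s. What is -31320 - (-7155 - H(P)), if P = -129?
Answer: -24289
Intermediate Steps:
-31320 - (-7155 - H(P)) = -31320 - (-7155 - (5 - 129)) = -31320 - (-7155 - 1*(-124)) = -31320 - (-7155 + 124) = -31320 - 1*(-7031) = -31320 + 7031 = -24289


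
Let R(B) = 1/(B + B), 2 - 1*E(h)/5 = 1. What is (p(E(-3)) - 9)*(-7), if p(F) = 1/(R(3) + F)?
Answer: 1911/31 ≈ 61.645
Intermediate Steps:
E(h) = 5 (E(h) = 10 - 5*1 = 10 - 5 = 5)
R(B) = 1/(2*B)
p(F) = 1/(1/6 + F) (p(F) = 1/((1/2)/3 + F) = 1/((1/2)*(1/3) + F) = 1/(1/6 + F))
(p(E(-3)) - 9)*(-7) = (6/(1 + 6*5) - 9)*(-7) = (6/(1 + 30) - 9)*(-7) = (6/31 - 9)*(-7) = -273/31*(-7) = 1911/31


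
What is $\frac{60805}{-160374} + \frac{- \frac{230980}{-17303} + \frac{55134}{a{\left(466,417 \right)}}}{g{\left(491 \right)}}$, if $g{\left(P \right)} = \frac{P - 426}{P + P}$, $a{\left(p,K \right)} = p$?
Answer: $\frac{83579904743267113}{42026637771690} \approx 1988.7$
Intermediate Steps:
$g{\left(P \right)} = \frac{-426 + P}{2 P}$
$\frac{60805}{-160374} + \frac{- \frac{230980}{-17303} + \frac{55134}{a{\left(466,417 \right)}}}{g{\left(491 \right)}} = \frac{60805}{-160374} + \frac{- \frac{230980}{-17303} + \frac{55134}{466}}{\frac{1}{2} \cdot \frac{1}{491} \left(-426 + 491\right)} = 60805 \left(- \frac{1}{160374}\right) + \frac{\left(-230980\right) \left(- \frac{1}{17303}\right) + 55134 \cdot \frac{1}{466}}{\frac{1}{2} \cdot \frac{1}{491} \cdot 65} = - \frac{60805}{160374} + \frac{\frac{230980}{17303} + \frac{27567}{233}}{\frac{65}{982}} = - \frac{60805}{160374} + \frac{530810141}{4031599} \cdot \frac{982}{65} = - \frac{60805}{160374} + \frac{521255558462}{262053935} = \frac{83579904743267113}{42026637771690}$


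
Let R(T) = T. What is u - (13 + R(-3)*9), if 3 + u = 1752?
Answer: 1763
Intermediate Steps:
u = 1749 (u = -3 + 1752 = 1749)
u - (13 + R(-3)*9) = 1749 - (13 - 3*9) = 1749 - (13 - 27) = 1749 - 1*(-14) = 1749 + 14 = 1763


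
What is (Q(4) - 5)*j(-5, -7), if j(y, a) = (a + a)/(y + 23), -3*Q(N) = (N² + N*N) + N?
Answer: 119/9 ≈ 13.222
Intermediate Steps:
Q(N) = -2*N²/3 - N/3 (Q(N) = -((N² + N*N) + N)/3 = -((N² + N²) + N)/3 = -(2*N² + N)/3 = -(N + 2*N²)/3 = -2*N²/3 - N/3)
j(y, a) = 2*a/(23 + y) (j(y, a) = (2*a)/(23 + y) = 2*a/(23 + y))
(Q(4) - 5)*j(-5, -7) = (-⅓*4*(1 + 2*4) - 5)*(2*(-7)/(23 - 5)) = (-⅓*4*(1 + 8) - 5)*(2*(-7)/18) = (-⅓*4*9 - 5)*(2*(-7)*(1/18)) = (-12 - 5)*(-7/9) = -17*(-7/9) = 119/9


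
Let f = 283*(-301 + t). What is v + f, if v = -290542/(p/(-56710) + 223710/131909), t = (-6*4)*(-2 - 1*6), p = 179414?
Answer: 917362520274479/5489863613 ≈ 1.6710e+5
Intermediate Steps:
t = 192 (t = -24*(-2 - 6) = -24*(-8) = 192)
v = 1086708343144690/5489863613 (v = -290542/(179414/(-56710) + 223710/131909) = -290542/(179414*(-1/56710) + 223710*(1/131909)) = -290542/(-89707/28355 + 223710/131909) = -290542/(-5489863613/3740279695) = -290542*(-3740279695/5489863613) = 1086708343144690/5489863613 ≈ 1.9795e+5)
f = -30847 (f = 283*(-301 + 192) = 283*(-109) = -30847)
v + f = 1086708343144690/5489863613 - 30847 = 917362520274479/5489863613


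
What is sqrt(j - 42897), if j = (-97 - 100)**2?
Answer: 2*I*sqrt(1022) ≈ 63.938*I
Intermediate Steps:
j = 38809 (j = (-197)**2 = 38809)
sqrt(j - 42897) = sqrt(38809 - 42897) = sqrt(-4088) = 2*I*sqrt(1022)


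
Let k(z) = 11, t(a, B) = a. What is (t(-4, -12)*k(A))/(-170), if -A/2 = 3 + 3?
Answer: 22/85 ≈ 0.25882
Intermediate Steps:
A = -12 (A = -2*(3 + 3) = -2*6 = -12)
(t(-4, -12)*k(A))/(-170) = -4*11/(-170) = -44*(-1/170) = 22/85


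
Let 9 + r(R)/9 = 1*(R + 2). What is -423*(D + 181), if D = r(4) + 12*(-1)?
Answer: -60066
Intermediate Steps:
r(R) = -63 + 9*R (r(R) = -81 + 9*(1*(R + 2)) = -81 + 9*(1*(2 + R)) = -81 + 9*(2 + R) = -81 + (18 + 9*R) = -63 + 9*R)
D = -39 (D = (-63 + 9*4) + 12*(-1) = (-63 + 36) - 12 = -27 - 12 = -39)
-423*(D + 181) = -423*(-39 + 181) = -423*142 = -60066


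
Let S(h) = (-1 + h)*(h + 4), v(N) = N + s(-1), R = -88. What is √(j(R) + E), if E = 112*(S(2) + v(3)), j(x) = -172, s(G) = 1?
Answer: 2*√237 ≈ 30.790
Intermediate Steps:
v(N) = 1 + N (v(N) = N + 1 = 1 + N)
S(h) = (-1 + h)*(4 + h)
E = 1120 (E = 112*((-4 + 2² + 3*2) + (1 + 3)) = 112*((-4 + 4 + 6) + 4) = 112*(6 + 4) = 112*10 = 1120)
√(j(R) + E) = √(-172 + 1120) = √948 = 2*√237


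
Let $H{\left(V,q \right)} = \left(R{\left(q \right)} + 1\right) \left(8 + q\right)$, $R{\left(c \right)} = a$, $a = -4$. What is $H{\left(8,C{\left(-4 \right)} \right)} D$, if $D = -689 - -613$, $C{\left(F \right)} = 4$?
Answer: $2736$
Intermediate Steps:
$R{\left(c \right)} = -4$
$H{\left(V,q \right)} = -24 - 3 q$ ($H{\left(V,q \right)} = \left(-4 + 1\right) \left(8 + q\right) = - 3 \left(8 + q\right) = -24 - 3 q$)
$D = -76$ ($D = -689 + 613 = -76$)
$H{\left(8,C{\left(-4 \right)} \right)} D = \left(-24 - 12\right) \left(-76\right) = \left(-36\right) \left(-76\right) = 2736$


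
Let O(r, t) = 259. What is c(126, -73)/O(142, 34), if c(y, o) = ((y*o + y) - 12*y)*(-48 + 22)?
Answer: 39312/37 ≈ 1062.5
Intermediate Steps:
c(y, o) = 286*y - 26*o*y (c(y, o) = ((o*y + y) - 12*y)*(-26) = ((y + o*y) - 12*y)*(-26) = (-11*y + o*y)*(-26) = 286*y - 26*o*y)
c(126, -73)/O(142, 34) = (26*126*(11 - 1*(-73)))/259 = (26*126*(11 + 73))*(1/259) = (26*126*84)*(1/259) = 275184*(1/259) = 39312/37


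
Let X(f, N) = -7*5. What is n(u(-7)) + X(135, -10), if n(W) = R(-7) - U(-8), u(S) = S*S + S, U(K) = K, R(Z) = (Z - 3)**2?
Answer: 73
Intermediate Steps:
R(Z) = (-3 + Z)**2
u(S) = S + S**2 (u(S) = S**2 + S = S + S**2)
X(f, N) = -35
n(W) = 108 (n(W) = (-3 - 7)**2 - 1*(-8) = (-10)**2 + 8 = 100 + 8 = 108)
n(u(-7)) + X(135, -10) = 108 - 35 = 73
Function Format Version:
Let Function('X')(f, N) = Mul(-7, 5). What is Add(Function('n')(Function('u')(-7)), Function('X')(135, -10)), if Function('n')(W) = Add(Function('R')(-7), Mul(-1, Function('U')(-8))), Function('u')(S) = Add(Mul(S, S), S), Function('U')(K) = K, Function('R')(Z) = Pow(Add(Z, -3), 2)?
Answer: 73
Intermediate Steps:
Function('R')(Z) = Pow(Add(-3, Z), 2)
Function('u')(S) = Add(S, Pow(S, 2)) (Function('u')(S) = Add(Pow(S, 2), S) = Add(S, Pow(S, 2)))
Function('X')(f, N) = -35
Function('n')(W) = 108 (Function('n')(W) = Add(Pow(Add(-3, -7), 2), Mul(-1, -8)) = Add(Pow(-10, 2), 8) = Add(100, 8) = 108)
Add(Function('n')(Function('u')(-7)), Function('X')(135, -10)) = Add(108, -35) = 73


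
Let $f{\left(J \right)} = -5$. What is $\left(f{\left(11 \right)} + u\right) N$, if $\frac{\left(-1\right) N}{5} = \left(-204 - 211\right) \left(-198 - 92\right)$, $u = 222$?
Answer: $-130579750$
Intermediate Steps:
$N = -601750$ ($N = - 5 \left(-204 - 211\right) \left(-198 - 92\right) = - 5 \left(\left(-415\right) \left(-290\right)\right) = \left(-5\right) 120350 = -601750$)
$\left(f{\left(11 \right)} + u\right) N = \left(-5 + 222\right) \left(-601750\right) = 217 \left(-601750\right) = -130579750$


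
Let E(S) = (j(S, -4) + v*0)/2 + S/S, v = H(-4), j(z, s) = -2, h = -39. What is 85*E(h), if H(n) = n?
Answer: 0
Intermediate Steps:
v = -4
E(S) = 0 (E(S) = (-2 - 4*0)/2 + S/S = (-2 + 0)*(½) + 1 = -2*½ + 1 = -1 + 1 = 0)
85*E(h) = 85*0 = 0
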